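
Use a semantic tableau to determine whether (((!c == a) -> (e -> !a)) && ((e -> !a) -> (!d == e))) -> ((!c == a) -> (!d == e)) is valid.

Assume the negation and expand:
Initial set: {!((((!c == a) -> (e -> !a)) && ((e -> !a) -> (!d == e))) -> ((!c == a) -> (!d == e)))}.
!((((!c == a) -> (e -> !a)) && ((e -> !a) -> (!d == e))) -> ((!c == a) -> (!d == e))): α-rule — add (((!c == a) -> (e -> !a)) && ((e -> !a) -> (!d == e))), !((!c == a) -> (!d == e)).
(((!c == a) -> (e -> !a)) && ((e -> !a) -> (!d == e))): α-rule — add ((!c == a) -> (e -> !a)), ((e -> !a) -> (!d == e)).
!((!c == a) -> (!d == e)): α-rule — add (!c == a), !(!d == e).
((!c == a) -> (e -> !a)): β-rule — branch into !(!c == a)  //  (e -> !a).
  branch 1 (add !(!c == a)):
    ((e -> !a) -> (!d == e)): β-rule — branch into !(e -> !a)  //  (!d == e).
      branch 1.1 (add !(e -> !a)):
        !(e -> !a): α-rule — add e, !!a.
        (!c == a): β-rule — branch into !c, a  //  !!c, !a.
          branch 1.1.1 (add !c, a):
            !(!d == e): β-rule — branch into !d, !e  //  !!d, e.
              branch 1.1.1.1 (add !d, !e):
                × closes — contains both e and !e.
              branch 1.1.1.2 (add !!d, e):
                !(!c == a): β-rule — branch into !c, !a  //  !!c, a.
                  branch 1.1.1.2.1 (add !c, !a):
                    × closes — contains both a and !a.
                  branch 1.1.1.2.2 (add !!c, a):
                    × closes — contains both c and !c.
          branch 1.1.2 (add !!c, !a):
            × closes — contains both a and !a.
      branch 1.2 (add (!d == e)):
        (!c == a): β-rule — branch into !c, a  //  !!c, !a.
          branch 1.2.1 (add !c, a):
            !(!d == e): β-rule — branch into !d, !e  //  !!d, e.
              branch 1.2.1.1 (add !d, !e):
                !(!c == a): β-rule — branch into !c, !a  //  !!c, a.
                  branch 1.2.1.1.1 (add !c, !a):
                    × closes — contains both a and !a.
                  branch 1.2.1.1.2 (add !!c, a):
                    × closes — contains both c and !c.
              branch 1.2.1.2 (add !!d, e):
                !(!c == a): β-rule — branch into !c, !a  //  !!c, a.
                  branch 1.2.1.2.1 (add !c, !a):
                    × closes — contains both a and !a.
                  branch 1.2.1.2.2 (add !!c, a):
                    × closes — contains both c and !c.
          branch 1.2.2 (add !!c, !a):
            !(!d == e): β-rule — branch into !d, !e  //  !!d, e.
              branch 1.2.2.1 (add !d, !e):
                !(!c == a): β-rule — branch into !c, !a  //  !!c, a.
                  branch 1.2.2.1.1 (add !c, !a):
                    × closes — contains both c and !c.
                  branch 1.2.2.1.2 (add !!c, a):
                    × closes — contains both a and !a.
              branch 1.2.2.2 (add !!d, e):
                !(!c == a): β-rule — branch into !c, !a  //  !!c, a.
                  branch 1.2.2.2.1 (add !c, !a):
                    × closes — contains both c and !c.
                  branch 1.2.2.2.2 (add !!c, a):
                    × closes — contains both a and !a.
  branch 2 (add (e -> !a)):
    ((e -> !a) -> (!d == e)): β-rule — branch into !(e -> !a)  //  (!d == e).
      branch 2.1 (add !(e -> !a)):
        !(e -> !a): α-rule — add e, !!a.
        (!c == a): β-rule — branch into !c, a  //  !!c, !a.
          branch 2.1.1 (add !c, a):
            !(!d == e): β-rule — branch into !d, !e  //  !!d, e.
              branch 2.1.1.1 (add !d, !e):
                × closes — contains both e and !e.
              branch 2.1.1.2 (add !!d, e):
                (e -> !a): β-rule — branch into !e  //  !a.
                  branch 2.1.1.2.1 (add !e):
                    × closes — contains both e and !e.
                  branch 2.1.1.2.2 (add !a):
                    × closes — contains both a and !a.
          branch 2.1.2 (add !!c, !a):
            × closes — contains both a and !a.
      branch 2.2 (add (!d == e)):
        (!c == a): β-rule — branch into !c, a  //  !!c, !a.
          branch 2.2.1 (add !c, a):
            !(!d == e): β-rule — branch into !d, !e  //  !!d, e.
              branch 2.2.1.1 (add !d, !e):
                (e -> !a): β-rule — branch into !e  //  !a.
                  branch 2.2.1.1.1 (add !e):
                    (!d == e): β-rule — branch into !d, e  //  !!d, !e.
                      branch 2.2.1.1.1.1 (add !d, e):
                        × closes — contains both e and !e.
                      branch 2.2.1.1.1.2 (add !!d, !e):
                        × closes — contains both d and !d.
                  branch 2.2.1.1.2 (add !a):
                    × closes — contains both a and !a.
              branch 2.2.1.2 (add !!d, e):
                (e -> !a): β-rule — branch into !e  //  !a.
                  branch 2.2.1.2.1 (add !e):
                    × closes — contains both e and !e.
                  branch 2.2.1.2.2 (add !a):
                    × closes — contains both a and !a.
          branch 2.2.2 (add !!c, !a):
            !(!d == e): β-rule — branch into !d, !e  //  !!d, e.
              branch 2.2.2.1 (add !d, !e):
                (e -> !a): β-rule — branch into !e  //  !a.
                  branch 2.2.2.1.1 (add !e):
                    (!d == e): β-rule — branch into !d, e  //  !!d, !e.
                      branch 2.2.2.1.1.1 (add !d, e):
                        × closes — contains both e and !e.
                      branch 2.2.2.1.1.2 (add !!d, !e):
                        × closes — contains both d and !d.
                  branch 2.2.2.1.2 (add !a):
                    (!d == e): β-rule — branch into !d, e  //  !!d, !e.
                      branch 2.2.2.1.2.1 (add !d, e):
                        × closes — contains both e and !e.
                      branch 2.2.2.1.2.2 (add !!d, !e):
                        × closes — contains both d and !d.
              branch 2.2.2.2 (add !!d, e):
                (e -> !a): β-rule — branch into !e  //  !a.
                  branch 2.2.2.2.1 (add !e):
                    × closes — contains both e and !e.
                  branch 2.2.2.2.2 (add !a):
                    (!d == e): β-rule — branch into !d, e  //  !!d, !e.
                      branch 2.2.2.2.2.1 (add !d, e):
                        × closes — contains both d and !d.
                      branch 2.2.2.2.2.2 (add !!d, !e):
                        × closes — contains both e and !e.
All 28 branches close.
Every branch closed, so the negation is unsatisfiable and the formula is valid.

Valid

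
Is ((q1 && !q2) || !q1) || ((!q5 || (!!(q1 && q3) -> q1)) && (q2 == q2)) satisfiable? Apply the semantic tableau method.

Satisfiable

Initial set: {(((q1 && !q2) || !q1) || ((!q5 || (!!(q1 && q3) -> q1)) && (q2 == q2)))}.
(((q1 && !q2) || !q1) || ((!q5 || (!!(q1 && q3) -> q1)) && (q2 == q2))): β-rule — branch into ((q1 && !q2) || !q1)  //  ((!q5 || (!!(q1 && q3) -> q1)) && (q2 == q2)).
  branch 1 (add ((q1 && !q2) || !q1)):
    ((q1 && !q2) || !q1): β-rule — branch into (q1 && !q2)  //  !q1.
      branch 1.1 (add (q1 && !q2)):
        (q1 && !q2): α-rule — add q1, !q2.
        ○ open, literals {q1=T, q2=F}.
      branch 1.2 (add !q1):
        ○ open, literals {q1=F}.
  branch 2 (add ((!q5 || (!!(q1 && q3) -> q1)) && (q2 == q2))):
    ((!q5 || (!!(q1 && q3) -> q1)) && (q2 == q2)): α-rule — add (!q5 || (!!(q1 && q3) -> q1)), (q2 == q2).
    (!q5 || (!!(q1 && q3) -> q1)): β-rule — branch into !q5  //  (!!(q1 && q3) -> q1).
      branch 2.1 (add !q5):
        (q2 == q2): β-rule — branch into q2, q2  //  !q2, !q2.
          branch 2.1.1 (add q2, q2):
            ○ open, literals {q2=T, q5=F}.
          branch 2.1.2 (add !q2, !q2):
            ○ open, literals {q2=F, q5=F}.
      branch 2.2 (add (!!(q1 && q3) -> q1)):
        (q2 == q2): β-rule — branch into q2, q2  //  !q2, !q2.
          branch 2.2.1 (add q2, q2):
            (!!(q1 && q3) -> q1): β-rule — branch into !!!(q1 && q3)  //  q1.
              branch 2.2.1.1 (add !!!(q1 && q3)):
                !!!(q1 && q3): drop double negation, giving !(q1 && q3).
                !(q1 && q3): β-rule — branch into !q1  //  !q3.
                  branch 2.2.1.1.1 (add !q1):
                    ○ open, literals {q1=F, q2=T}.
                  branch 2.2.1.1.2 (add !q3):
                    ○ open, literals {q2=T, q3=F}.
              branch 2.2.1.2 (add q1):
                ○ open, literals {q1=T, q2=T}.
          branch 2.2.2 (add !q2, !q2):
            (!!(q1 && q3) -> q1): β-rule — branch into !!!(q1 && q3)  //  q1.
              branch 2.2.2.1 (add !!!(q1 && q3)):
                !!!(q1 && q3): drop double negation, giving !(q1 && q3).
                !(q1 && q3): β-rule — branch into !q1  //  !q3.
                  branch 2.2.2.1.1 (add !q1):
                    ○ open, literals {q1=F, q2=F}.
                  branch 2.2.2.1.2 (add !q3):
                    ○ open, literals {q2=F, q3=F}.
              branch 2.2.2.2 (add q1):
                ○ open, literals {q1=T, q2=F}.
0 branches closed, 10 open.
An open branch gives a satisfying assignment: q1=T, q2=F.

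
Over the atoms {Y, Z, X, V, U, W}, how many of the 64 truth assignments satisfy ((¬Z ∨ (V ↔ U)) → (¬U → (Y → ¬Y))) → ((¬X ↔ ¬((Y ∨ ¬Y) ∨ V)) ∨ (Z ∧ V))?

46

Initial set: {(((¬Z ∨ (V ↔ U)) → (¬U → (Y → ¬Y))) → ((¬X ↔ ¬((Y ∨ ¬Y) ∨ V)) ∨ (Z ∧ V)))}.
(((¬Z ∨ (V ↔ U)) → (¬U → (Y → ¬Y))) → ((¬X ↔ ¬((Y ∨ ¬Y) ∨ V)) ∨ (Z ∧ V))): β-rule — branch into ¬((¬Z ∨ (V ↔ U)) → (¬U → (Y → ¬Y)))  //  ((¬X ↔ ¬((Y ∨ ¬Y) ∨ V)) ∨ (Z ∧ V)).
  branch 1 (add ¬((¬Z ∨ (V ↔ U)) → (¬U → (Y → ¬Y)))):
    ¬((¬Z ∨ (V ↔ U)) → (¬U → (Y → ¬Y))): α-rule — add (¬Z ∨ (V ↔ U)), ¬(¬U → (Y → ¬Y)).
    ¬(¬U → (Y → ¬Y)): α-rule — add ¬U, ¬(Y → ¬Y).
    ¬(Y → ¬Y): α-rule — add Y, ¬¬Y.
    (¬Z ∨ (V ↔ U)): β-rule — branch into ¬Z  //  (V ↔ U).
      branch 1.1 (add ¬Z):
        ○ open, literals {U=F, Y=T, Z=F}.
      branch 1.2 (add (V ↔ U)):
        (V ↔ U): β-rule — branch into V, U  //  ¬V, ¬U.
          branch 1.2.1 (add V, U):
            × closes — contains both U and ¬U.
          branch 1.2.2 (add ¬V, ¬U):
            ○ open, literals {U=F, V=F, Y=T}.
  branch 2 (add ((¬X ↔ ¬((Y ∨ ¬Y) ∨ V)) ∨ (Z ∧ V))):
    ((¬X ↔ ¬((Y ∨ ¬Y) ∨ V)) ∨ (Z ∧ V)): β-rule — branch into (¬X ↔ ¬((Y ∨ ¬Y) ∨ V))  //  (Z ∧ V).
      branch 2.1 (add (¬X ↔ ¬((Y ∨ ¬Y) ∨ V))):
        (¬X ↔ ¬((Y ∨ ¬Y) ∨ V)): β-rule — branch into ¬X, ¬((Y ∨ ¬Y) ∨ V)  //  ¬¬X, ¬¬((Y ∨ ¬Y) ∨ V).
          branch 2.1.1 (add ¬X, ¬((Y ∨ ¬Y) ∨ V)):
            ¬((Y ∨ ¬Y) ∨ V): α-rule — add ¬(Y ∨ ¬Y), ¬V.
            ¬(Y ∨ ¬Y): α-rule — add ¬Y, ¬¬Y.
            × closes — contains both Y and ¬Y.
          branch 2.1.2 (add ¬¬X, ¬¬((Y ∨ ¬Y) ∨ V)):
            ¬¬((Y ∨ ¬Y) ∨ V): β-rule — branch into (Y ∨ ¬Y)  //  V.
              branch 2.1.2.1 (add (Y ∨ ¬Y)):
                (Y ∨ ¬Y): β-rule — branch into Y  //  ¬Y.
                  branch 2.1.2.1.1 (add Y):
                    ○ open, literals {X=T, Y=T}.
                  branch 2.1.2.1.2 (add ¬Y):
                    ○ open, literals {X=T, Y=F}.
              branch 2.1.2.2 (add V):
                ○ open, literals {V=T, X=T}.
      branch 2.2 (add (Z ∧ V)):
        (Z ∧ V): α-rule — add Z, V.
        ○ open, literals {V=T, Z=T}.
2 branches closed, 6 open.
Each open branch fixes some atoms; the unmentioned ones are free. Counting distinct full assignments: branch {U=F, Y=T, Z=F} (X, V, W) contributes 8 new; branch {U=F, V=F, Y=T} (Z, X, W) contributes 4 new; branch {X=T, Y=T} (Z, V, U, W) contributes 10 new; branch {X=T, Y=F} (Z, V, U, W) contributes 16 new; branch {V=T, X=T} (Y, Z, U, W) contributes 0 new; branch {V=T, Z=T} (Y, X, U, W) contributes 8 new. Total: 46.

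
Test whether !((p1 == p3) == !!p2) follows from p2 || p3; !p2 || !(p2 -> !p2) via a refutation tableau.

Initial set: {T (p2 || p3); T (!p2 || !(p2 -> !p2)); F !((p1 == p3) == !!p2)}.
T (p2 || p3): β-rule — branch into T p2  //  T p3.
  branch 1 (add T p2):
    T (!p2 || !(p2 -> !p2)): β-rule — branch into T !p2  //  T !(p2 -> !p2).
      branch 1.1 (add T !p2):
        × closes — contains both p2 and !p2.
      branch 1.2 (add T !(p2 -> !p2)):
        T !(p2 -> !p2): α-rule — add T p2, F !p2.
        F !((p1 == p3) == !!p2): β-rule — branch into T (p1 == p3), T !!p2  //  F (p1 == p3), F !!p2.
          branch 1.2.1 (add T (p1 == p3), T !!p2):
            T !!p2: drop double negation, giving T p2.
            T (p1 == p3): β-rule — branch into T p1, T p3  //  F p1, F p3.
              branch 1.2.1.1 (add T p1, T p3):
                ○ open, literals {p1=T, p2=T, p3=T}.
              branch 1.2.1.2 (add F p1, F p3):
                ○ open, literals {p1=F, p2=T, p3=F}.
          branch 1.2.2 (add F (p1 == p3), F !!p2):
            F !!p2: drop double negation, giving F p2.
            × closes — contains both p2 and !p2.
  branch 2 (add T p3):
    T (!p2 || !(p2 -> !p2)): β-rule — branch into T !p2  //  T !(p2 -> !p2).
      branch 2.1 (add T !p2):
        F !((p1 == p3) == !!p2): β-rule — branch into T (p1 == p3), T !!p2  //  F (p1 == p3), F !!p2.
          branch 2.1.1 (add T (p1 == p3), T !!p2):
            T !!p2: drop double negation, giving T p2.
            × closes — contains both p2 and !p2.
          branch 2.1.2 (add F (p1 == p3), F !!p2):
            F !!p2: drop double negation, giving F p2.
            F (p1 == p3): β-rule — branch into T p1, F p3  //  F p1, T p3.
              branch 2.1.2.1 (add T p1, F p3):
                × closes — contains both p3 and !p3.
              branch 2.1.2.2 (add F p1, T p3):
                ○ open, literals {p1=F, p2=F, p3=T}.
      branch 2.2 (add T !(p2 -> !p2)):
        T !(p2 -> !p2): α-rule — add T p2, F !p2.
        F !((p1 == p3) == !!p2): β-rule — branch into T (p1 == p3), T !!p2  //  F (p1 == p3), F !!p2.
          branch 2.2.1 (add T (p1 == p3), T !!p2):
            T !!p2: drop double negation, giving T p2.
            T (p1 == p3): β-rule — branch into T p1, T p3  //  F p1, F p3.
              branch 2.2.1.1 (add T p1, T p3):
                ○ open, literals {p1=T, p2=T, p3=T}.
              branch 2.2.1.2 (add F p1, F p3):
                × closes — contains both p3 and !p3.
          branch 2.2.2 (add F (p1 == p3), F !!p2):
            F !!p2: drop double negation, giving F p2.
            × closes — contains both p2 and !p2.
6 branches closed, 4 open.
An open branch gives a countermodel: p1=T, p2=T, p3=T (unmentioned atoms arbitrary); the premises hold there but the conclusion fails.

No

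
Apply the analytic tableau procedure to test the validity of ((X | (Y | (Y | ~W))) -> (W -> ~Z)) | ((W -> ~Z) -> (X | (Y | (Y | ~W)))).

Valid

Assume the negation and expand:
Initial set: {~(((X | (Y | (Y | ~W))) -> (W -> ~Z)) | ((W -> ~Z) -> (X | (Y | (Y | ~W)))))}.
~(((X | (Y | (Y | ~W))) -> (W -> ~Z)) | ((W -> ~Z) -> (X | (Y | (Y | ~W))))): α-rule — add ~((X | (Y | (Y | ~W))) -> (W -> ~Z)), ~((W -> ~Z) -> (X | (Y | (Y | ~W)))).
~((X | (Y | (Y | ~W))) -> (W -> ~Z)): α-rule — add (X | (Y | (Y | ~W))), ~(W -> ~Z).
~((W -> ~Z) -> (X | (Y | (Y | ~W)))): α-rule — add (W -> ~Z), ~(X | (Y | (Y | ~W))).
~(W -> ~Z): α-rule — add W, ~~Z.
~(X | (Y | (Y | ~W))): α-rule — add ~X, ~(Y | (Y | ~W)).
~(Y | (Y | ~W)): α-rule — add ~Y, ~(Y | ~W).
~(Y | ~W): α-rule — add ~Y, ~~W.
(X | (Y | (Y | ~W))): β-rule — branch into X  //  (Y | (Y | ~W)).
  branch 1 (add X):
    × closes — contains both X and ~X.
  branch 2 (add (Y | (Y | ~W))):
    (W -> ~Z): β-rule — branch into ~W  //  ~Z.
      branch 2.1 (add ~W):
        × closes — contains both W and ~W.
      branch 2.2 (add ~Z):
        × closes — contains both Z and ~Z.
All 3 branches close.
Every branch closed, so the negation is unsatisfiable and the formula is valid.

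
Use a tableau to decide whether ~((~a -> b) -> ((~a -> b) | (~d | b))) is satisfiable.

Initial set: {T ~((~a -> b) -> ((~a -> b) | (~d | b)))}.
T ~((~a -> b) -> ((~a -> b) | (~d | b))): α-rule — add T (~a -> b), F ((~a -> b) | (~d | b)).
F ((~a -> b) | (~d | b)): α-rule — add F (~a -> b), F (~d | b).
F (~a -> b): α-rule — add T ~a, F b.
F (~d | b): α-rule — add F ~d, F b.
T (~a -> b): β-rule — branch into F ~a  //  T b.
  branch 1 (add F ~a):
    × closes — contains both a and ~a.
  branch 2 (add T b):
    × closes — contains both b and ~b.
All 2 branches close.
Every branch closed; the formula is unsatisfiable.

Unsatisfiable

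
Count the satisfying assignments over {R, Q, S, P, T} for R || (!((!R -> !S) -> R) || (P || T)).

30

Initial set: {T (R || (!((!R -> !S) -> R) || (P || T)))}.
T (R || (!((!R -> !S) -> R) || (P || T))): β-rule — branch into T R  //  T (!((!R -> !S) -> R) || (P || T)).
  branch 1 (add T R):
    ○ open, literals {R=T}.
  branch 2 (add T (!((!R -> !S) -> R) || (P || T))):
    T (!((!R -> !S) -> R) || (P || T)): β-rule — branch into T !((!R -> !S) -> R)  //  T (P || T).
      branch 2.1 (add T !((!R -> !S) -> R)):
        T !((!R -> !S) -> R): α-rule — add T (!R -> !S), F R.
        T (!R -> !S): β-rule — branch into F !R  //  T !S.
          branch 2.1.1 (add F !R):
            × closes — contains both R and !R.
          branch 2.1.2 (add T !S):
            ○ open, literals {R=F, S=F}.
      branch 2.2 (add T (P || T)):
        T (P || T): β-rule — branch into T P  //  T T.
          branch 2.2.1 (add T P):
            ○ open, literals {P=T}.
          branch 2.2.2 (add T T):
            ○ open, literals {T=T}.
1 branch closed, 4 open.
Each open branch fixes some atoms; the unmentioned ones are free. Counting distinct full assignments: branch {R=T} (Q, S, P, T) contributes 16 new; branch {R=F, S=F} (Q, P, T) contributes 8 new; branch {P=T} (R, Q, S, T) contributes 4 new; branch {T=T} (R, Q, S, P) contributes 2 new. Total: 30.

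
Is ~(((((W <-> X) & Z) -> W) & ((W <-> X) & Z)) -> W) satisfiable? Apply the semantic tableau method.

Initial set: {~(((((W <-> X) & Z) -> W) & ((W <-> X) & Z)) -> W)}.
~(((((W <-> X) & Z) -> W) & ((W <-> X) & Z)) -> W): α-rule — add ((((W <-> X) & Z) -> W) & ((W <-> X) & Z)), ~W.
((((W <-> X) & Z) -> W) & ((W <-> X) & Z)): α-rule — add (((W <-> X) & Z) -> W), ((W <-> X) & Z).
((W <-> X) & Z): α-rule — add (W <-> X), Z.
(((W <-> X) & Z) -> W): β-rule — branch into ~((W <-> X) & Z)  //  W.
  branch 1 (add ~((W <-> X) & Z)):
    (W <-> X): β-rule — branch into W, X  //  ~W, ~X.
      branch 1.1 (add W, X):
        × closes — contains both W and ~W.
      branch 1.2 (add ~W, ~X):
        ~((W <-> X) & Z): β-rule — branch into ~(W <-> X)  //  ~Z.
          branch 1.2.1 (add ~(W <-> X)):
            ~(W <-> X): β-rule — branch into W, ~X  //  ~W, X.
              branch 1.2.1.1 (add W, ~X):
                × closes — contains both W and ~W.
              branch 1.2.1.2 (add ~W, X):
                × closes — contains both X and ~X.
          branch 1.2.2 (add ~Z):
            × closes — contains both Z and ~Z.
  branch 2 (add W):
    × closes — contains both W and ~W.
All 5 branches close.
Every branch closed; the formula is unsatisfiable.

Unsatisfiable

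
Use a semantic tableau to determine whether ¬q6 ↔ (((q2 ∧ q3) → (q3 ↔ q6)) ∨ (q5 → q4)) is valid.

Not valid

Assume the negation and expand:
Initial set: {¬(¬q6 ↔ (((q2 ∧ q3) → (q3 ↔ q6)) ∨ (q5 → q4)))}.
¬(¬q6 ↔ (((q2 ∧ q3) → (q3 ↔ q6)) ∨ (q5 → q4))): β-rule — branch into ¬q6, ¬(((q2 ∧ q3) → (q3 ↔ q6)) ∨ (q5 → q4))  //  ¬¬q6, (((q2 ∧ q3) → (q3 ↔ q6)) ∨ (q5 → q4)).
  branch 1 (add ¬q6, ¬(((q2 ∧ q3) → (q3 ↔ q6)) ∨ (q5 → q4))):
    ¬(((q2 ∧ q3) → (q3 ↔ q6)) ∨ (q5 → q4)): α-rule — add ¬((q2 ∧ q3) → (q3 ↔ q6)), ¬(q5 → q4).
    ¬((q2 ∧ q3) → (q3 ↔ q6)): α-rule — add (q2 ∧ q3), ¬(q3 ↔ q6).
    ¬(q5 → q4): α-rule — add q5, ¬q4.
    (q2 ∧ q3): α-rule — add q2, q3.
    ¬(q3 ↔ q6): β-rule — branch into q3, ¬q6  //  ¬q3, q6.
      branch 1.1 (add q3, ¬q6):
        ○ open, literals {q2=true, q3=true, q4=false, q5=true, q6=false}.
      branch 1.2 (add ¬q3, q6):
        × closes — contains both q3 and ¬q3.
  branch 2 (add ¬¬q6, (((q2 ∧ q3) → (q3 ↔ q6)) ∨ (q5 → q4))):
    (((q2 ∧ q3) → (q3 ↔ q6)) ∨ (q5 → q4)): β-rule — branch into ((q2 ∧ q3) → (q3 ↔ q6))  //  (q5 → q4).
      branch 2.1 (add ((q2 ∧ q3) → (q3 ↔ q6))):
        ((q2 ∧ q3) → (q3 ↔ q6)): β-rule — branch into ¬(q2 ∧ q3)  //  (q3 ↔ q6).
          branch 2.1.1 (add ¬(q2 ∧ q3)):
            ¬(q2 ∧ q3): β-rule — branch into ¬q2  //  ¬q3.
              branch 2.1.1.1 (add ¬q2):
                ○ open, literals {q2=false, q6=true}.
              branch 2.1.1.2 (add ¬q3):
                ○ open, literals {q3=false, q6=true}.
          branch 2.1.2 (add (q3 ↔ q6)):
            (q3 ↔ q6): β-rule — branch into q3, q6  //  ¬q3, ¬q6.
              branch 2.1.2.1 (add q3, q6):
                ○ open, literals {q3=true, q6=true}.
              branch 2.1.2.2 (add ¬q3, ¬q6):
                × closes — contains both q6 and ¬q6.
      branch 2.2 (add (q5 → q4)):
        (q5 → q4): β-rule — branch into ¬q5  //  q4.
          branch 2.2.1 (add ¬q5):
            ○ open, literals {q5=false, q6=true}.
          branch 2.2.2 (add q4):
            ○ open, literals {q4=true, q6=true}.
2 branches closed, 6 open.
An open branch gives a countermodel: q2=true, q3=true, q4=false, q5=true, q6=false (unmentioned atoms arbitrary); under it the original formula is false.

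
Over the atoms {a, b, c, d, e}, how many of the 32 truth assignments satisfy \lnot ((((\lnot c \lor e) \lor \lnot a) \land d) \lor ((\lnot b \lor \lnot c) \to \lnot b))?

4

Initial set: {T \lnot ((((\lnot c \lor e) \lor \lnot a) \land d) \lor ((\lnot b \lor \lnot c) \to \lnot b))}.
T \lnot ((((\lnot c \lor e) \lor \lnot a) \land d) \lor ((\lnot b \lor \lnot c) \to \lnot b)): α-rule — add F (((\lnot c \lor e) \lor \lnot a) \land d), F ((\lnot b \lor \lnot c) \to \lnot b).
F ((\lnot b \lor \lnot c) \to \lnot b): α-rule — add T (\lnot b \lor \lnot c), F \lnot b.
F (((\lnot c \lor e) \lor \lnot a) \land d): β-rule — branch into F ((\lnot c \lor e) \lor \lnot a)  //  F d.
  branch 1 (add F ((\lnot c \lor e) \lor \lnot a)):
    F ((\lnot c \lor e) \lor \lnot a): α-rule — add F (\lnot c \lor e), F \lnot a.
    F (\lnot c \lor e): α-rule — add F \lnot c, F e.
    T (\lnot b \lor \lnot c): β-rule — branch into T \lnot b  //  T \lnot c.
      branch 1.1 (add T \lnot b):
        × closes — contains both b and \lnot b.
      branch 1.2 (add T \lnot c):
        × closes — contains both c and \lnot c.
  branch 2 (add F d):
    T (\lnot b \lor \lnot c): β-rule — branch into T \lnot b  //  T \lnot c.
      branch 2.1 (add T \lnot b):
        × closes — contains both b and \lnot b.
      branch 2.2 (add T \lnot c):
        ○ open, literals {b=T, c=F, d=F}.
3 branches closed, 1 open.
Each open branch fixes some atoms; the unmentioned ones are free. Counting distinct full assignments: branch {b=T, c=F, d=F} (a, e) contributes 4 new. Total: 4.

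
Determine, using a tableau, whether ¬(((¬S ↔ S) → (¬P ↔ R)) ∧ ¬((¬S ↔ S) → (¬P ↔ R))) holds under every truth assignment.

Valid

Assume the negation and expand:
Initial set: {¬¬(((¬S ↔ S) → (¬P ↔ R)) ∧ ¬((¬S ↔ S) → (¬P ↔ R)))}.
¬¬(((¬S ↔ S) → (¬P ↔ R)) ∧ ¬((¬S ↔ S) → (¬P ↔ R))): α-rule — add ((¬S ↔ S) → (¬P ↔ R)), ¬((¬S ↔ S) → (¬P ↔ R)).
¬((¬S ↔ S) → (¬P ↔ R)): α-rule — add (¬S ↔ S), ¬(¬P ↔ R).
((¬S ↔ S) → (¬P ↔ R)): β-rule — branch into ¬(¬S ↔ S)  //  (¬P ↔ R).
  branch 1 (add ¬(¬S ↔ S)):
    (¬S ↔ S): β-rule — branch into ¬S, S  //  ¬¬S, ¬S.
      branch 1.1 (add ¬S, S):
        × closes — contains both S and ¬S.
      branch 1.2 (add ¬¬S, ¬S):
        × closes — contains both S and ¬S.
  branch 2 (add (¬P ↔ R)):
    (¬S ↔ S): β-rule — branch into ¬S, S  //  ¬¬S, ¬S.
      branch 2.1 (add ¬S, S):
        × closes — contains both S and ¬S.
      branch 2.2 (add ¬¬S, ¬S):
        × closes — contains both S and ¬S.
All 4 branches close.
Every branch closed, so the negation is unsatisfiable and the formula is valid.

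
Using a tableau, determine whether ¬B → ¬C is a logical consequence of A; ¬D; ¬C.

Yes

Initial set: {T A; T ¬D; T ¬C; F (¬B → ¬C)}.
F (¬B → ¬C): α-rule — add T ¬B, F ¬C.
× closes — contains both C and ¬C.
All 1 branch closes.
Every branch closed, so the premises entail the conclusion.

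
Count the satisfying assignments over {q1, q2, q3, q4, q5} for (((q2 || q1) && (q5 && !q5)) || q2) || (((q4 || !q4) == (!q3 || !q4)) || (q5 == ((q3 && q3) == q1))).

Initial set: {((((q2 || q1) && (q5 && !q5)) || q2) || (((q4 || !q4) == (!q3 || !q4)) || (q5 == ((q3 && q3) == q1))))}.
((((q2 || q1) && (q5 && !q5)) || q2) || (((q4 || !q4) == (!q3 || !q4)) || (q5 == ((q3 && q3) == q1)))): β-rule — branch into (((q2 || q1) && (q5 && !q5)) || q2)  //  (((q4 || !q4) == (!q3 || !q4)) || (q5 == ((q3 && q3) == q1))).
  branch 1 (add (((q2 || q1) && (q5 && !q5)) || q2)):
    (((q2 || q1) && (q5 && !q5)) || q2): β-rule — branch into ((q2 || q1) && (q5 && !q5))  //  q2.
      branch 1.1 (add ((q2 || q1) && (q5 && !q5))):
        ((q2 || q1) && (q5 && !q5)): α-rule — add (q2 || q1), (q5 && !q5).
        (q5 && !q5): α-rule — add q5, !q5.
        × closes — contains both q5 and !q5.
      branch 1.2 (add q2):
        ○ open, literals {q2=1}.
  branch 2 (add (((q4 || !q4) == (!q3 || !q4)) || (q5 == ((q3 && q3) == q1)))):
    (((q4 || !q4) == (!q3 || !q4)) || (q5 == ((q3 && q3) == q1))): β-rule — branch into ((q4 || !q4) == (!q3 || !q4))  //  (q5 == ((q3 && q3) == q1)).
      branch 2.1 (add ((q4 || !q4) == (!q3 || !q4))):
        ((q4 || !q4) == (!q3 || !q4)): β-rule — branch into (q4 || !q4), (!q3 || !q4)  //  !(q4 || !q4), !(!q3 || !q4).
          branch 2.1.1 (add (q4 || !q4), (!q3 || !q4)):
            (q4 || !q4): β-rule — branch into q4  //  !q4.
              branch 2.1.1.1 (add q4):
                (!q3 || !q4): β-rule — branch into !q3  //  !q4.
                  branch 2.1.1.1.1 (add !q3):
                    ○ open, literals {q3=0, q4=1}.
                  branch 2.1.1.1.2 (add !q4):
                    × closes — contains both q4 and !q4.
              branch 2.1.1.2 (add !q4):
                (!q3 || !q4): β-rule — branch into !q3  //  !q4.
                  branch 2.1.1.2.1 (add !q3):
                    ○ open, literals {q3=0, q4=0}.
                  branch 2.1.1.2.2 (add !q4):
                    ○ open, literals {q4=0}.
          branch 2.1.2 (add !(q4 || !q4), !(!q3 || !q4)):
            !(q4 || !q4): α-rule — add !q4, !!q4.
            × closes — contains both q4 and !q4.
      branch 2.2 (add (q5 == ((q3 && q3) == q1))):
        (q5 == ((q3 && q3) == q1)): β-rule — branch into q5, ((q3 && q3) == q1)  //  !q5, !((q3 && q3) == q1).
          branch 2.2.1 (add q5, ((q3 && q3) == q1)):
            ((q3 && q3) == q1): β-rule — branch into (q3 && q3), q1  //  !(q3 && q3), !q1.
              branch 2.2.1.1 (add (q3 && q3), q1):
                (q3 && q3): α-rule — add q3, q3.
                ○ open, literals {q1=1, q3=1, q5=1}.
              branch 2.2.1.2 (add !(q3 && q3), !q1):
                !(q3 && q3): β-rule — branch into !q3  //  !q3.
                  branch 2.2.1.2.1 (add !q3):
                    ○ open, literals {q1=0, q3=0, q5=1}.
                  branch 2.2.1.2.2 (add !q3):
                    ○ open, literals {q1=0, q3=0, q5=1}.
          branch 2.2.2 (add !q5, !((q3 && q3) == q1)):
            !((q3 && q3) == q1): β-rule — branch into (q3 && q3), !q1  //  !(q3 && q3), q1.
              branch 2.2.2.1 (add (q3 && q3), !q1):
                (q3 && q3): α-rule — add q3, q3.
                ○ open, literals {q1=0, q3=1, q5=0}.
              branch 2.2.2.2 (add !(q3 && q3), q1):
                !(q3 && q3): β-rule — branch into !q3  //  !q3.
                  branch 2.2.2.2.1 (add !q3):
                    ○ open, literals {q1=1, q3=0, q5=0}.
                  branch 2.2.2.2.2 (add !q3):
                    ○ open, literals {q1=1, q3=0, q5=0}.
3 branches closed, 10 open.
Each open branch fixes some atoms; the unmentioned ones are free. Counting distinct full assignments: branch {q2=1} (q1, q3, q4, q5) contributes 16 new; branch {q3=0, q4=1} (q1, q2, q5) contributes 4 new; branch {q3=0, q4=0} (q1, q2, q5) contributes 4 new; branch {q4=0} (q1, q2, q3, q5) contributes 4 new; branch {q1=1, q3=1, q5=1} (q2, q4) contributes 1 new; branch {q1=0, q3=0, q5=1} (q2, q4) contributes 0 new; branch {q1=0, q3=0, q5=1} (q2, q4) contributes 0 new; branch {q1=0, q3=1, q5=0} (q2, q4) contributes 1 new; branch {q1=1, q3=0, q5=0} (q2, q4) contributes 0 new; branch {q1=1, q3=0, q5=0} (q2, q4) contributes 0 new. Total: 30.

30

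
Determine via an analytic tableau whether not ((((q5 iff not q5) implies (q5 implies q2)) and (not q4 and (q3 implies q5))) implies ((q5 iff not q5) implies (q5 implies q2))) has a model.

Initial set: {not ((((q5 iff not q5) implies (q5 implies q2)) and (not q4 and (q3 implies q5))) implies ((q5 iff not q5) implies (q5 implies q2)))}.
not ((((q5 iff not q5) implies (q5 implies q2)) and (not q4 and (q3 implies q5))) implies ((q5 iff not q5) implies (q5 implies q2))): α-rule — add (((q5 iff not q5) implies (q5 implies q2)) and (not q4 and (q3 implies q5))), not ((q5 iff not q5) implies (q5 implies q2)).
(((q5 iff not q5) implies (q5 implies q2)) and (not q4 and (q3 implies q5))): α-rule — add ((q5 iff not q5) implies (q5 implies q2)), (not q4 and (q3 implies q5)).
not ((q5 iff not q5) implies (q5 implies q2)): α-rule — add (q5 iff not q5), not (q5 implies q2).
(not q4 and (q3 implies q5)): α-rule — add not q4, (q3 implies q5).
not (q5 implies q2): α-rule — add q5, not q2.
((q5 iff not q5) implies (q5 implies q2)): β-rule — branch into not (q5 iff not q5)  //  (q5 implies q2).
  branch 1 (add not (q5 iff not q5)):
    (q5 iff not q5): β-rule — branch into q5, not q5  //  not q5, not not q5.
      branch 1.1 (add q5, not q5):
        × closes — contains both q5 and not q5.
      branch 1.2 (add not q5, not not q5):
        × closes — contains both q5 and not q5.
  branch 2 (add (q5 implies q2)):
    (q5 iff not q5): β-rule — branch into q5, not q5  //  not q5, not not q5.
      branch 2.1 (add q5, not q5):
        × closes — contains both q5 and not q5.
      branch 2.2 (add not q5, not not q5):
        × closes — contains both q5 and not q5.
All 4 branches close.
Every branch closed; the formula is unsatisfiable.

Unsatisfiable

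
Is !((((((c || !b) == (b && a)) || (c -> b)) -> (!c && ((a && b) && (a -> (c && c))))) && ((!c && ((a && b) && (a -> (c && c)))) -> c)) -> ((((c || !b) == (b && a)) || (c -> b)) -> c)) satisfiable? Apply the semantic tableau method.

Initial set: {T !((((((c || !b) == (b && a)) || (c -> b)) -> (!c && ((a && b) && (a -> (c && c))))) && ((!c && ((a && b) && (a -> (c && c)))) -> c)) -> ((((c || !b) == (b && a)) || (c -> b)) -> c))}.
T !((((((c || !b) == (b && a)) || (c -> b)) -> (!c && ((a && b) && (a -> (c && c))))) && ((!c && ((a && b) && (a -> (c && c)))) -> c)) -> ((((c || !b) == (b && a)) || (c -> b)) -> c)): α-rule — add T (((((c || !b) == (b && a)) || (c -> b)) -> (!c && ((a && b) && (a -> (c && c))))) && ((!c && ((a && b) && (a -> (c && c)))) -> c)), F ((((c || !b) == (b && a)) || (c -> b)) -> c).
T (((((c || !b) == (b && a)) || (c -> b)) -> (!c && ((a && b) && (a -> (c && c))))) && ((!c && ((a && b) && (a -> (c && c)))) -> c)): α-rule — add T ((((c || !b) == (b && a)) || (c -> b)) -> (!c && ((a && b) && (a -> (c && c))))), T ((!c && ((a && b) && (a -> (c && c)))) -> c).
F ((((c || !b) == (b && a)) || (c -> b)) -> c): α-rule — add T (((c || !b) == (b && a)) || (c -> b)), F c.
T ((((c || !b) == (b && a)) || (c -> b)) -> (!c && ((a && b) && (a -> (c && c))))): β-rule — branch into F (((c || !b) == (b && a)) || (c -> b))  //  T (!c && ((a && b) && (a -> (c && c)))).
  branch 1 (add F (((c || !b) == (b && a)) || (c -> b))):
    F (((c || !b) == (b && a)) || (c -> b)): α-rule — add F ((c || !b) == (b && a)), F (c -> b).
    F (c -> b): α-rule — add T c, F b.
    × closes — contains both c and !c.
  branch 2 (add T (!c && ((a && b) && (a -> (c && c))))):
    T (!c && ((a && b) && (a -> (c && c)))): α-rule — add T !c, T ((a && b) && (a -> (c && c))).
    T ((a && b) && (a -> (c && c))): α-rule — add T (a && b), T (a -> (c && c)).
    T (a && b): α-rule — add T a, T b.
    T ((!c && ((a && b) && (a -> (c && c)))) -> c): β-rule — branch into F (!c && ((a && b) && (a -> (c && c))))  //  T c.
      branch 2.1 (add F (!c && ((a && b) && (a -> (c && c))))):
        T (((c || !b) == (b && a)) || (c -> b)): β-rule — branch into T ((c || !b) == (b && a))  //  T (c -> b).
          branch 2.1.1 (add T ((c || !b) == (b && a))):
            T (a -> (c && c)): β-rule — branch into F a  //  T (c && c).
              branch 2.1.1.1 (add F a):
                × closes — contains both a and !a.
              branch 2.1.1.2 (add T (c && c)):
                T (c && c): α-rule — add T c, T c.
                × closes — contains both c and !c.
          branch 2.1.2 (add T (c -> b)):
            T (a -> (c && c)): β-rule — branch into F a  //  T (c && c).
              branch 2.1.2.1 (add F a):
                × closes — contains both a and !a.
              branch 2.1.2.2 (add T (c && c)):
                T (c && c): α-rule — add T c, T c.
                × closes — contains both c and !c.
      branch 2.2 (add T c):
        × closes — contains both c and !c.
All 6 branches close.
Every branch closed; the formula is unsatisfiable.

Unsatisfiable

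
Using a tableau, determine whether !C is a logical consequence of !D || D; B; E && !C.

Initial set: {(!D || D); B; (E && !C); !!C}.
(E && !C): α-rule — add E, !C.
× closes — contains both C and !C.
All 1 branch closes.
Every branch closed, so the premises entail the conclusion.

Yes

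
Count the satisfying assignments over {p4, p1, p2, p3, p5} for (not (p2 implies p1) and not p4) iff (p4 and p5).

20

Initial set: {((not (p2 implies p1) and not p4) iff (p4 and p5))}.
((not (p2 implies p1) and not p4) iff (p4 and p5)): β-rule — branch into (not (p2 implies p1) and not p4), (p4 and p5)  //  not (not (p2 implies p1) and not p4), not (p4 and p5).
  branch 1 (add (not (p2 implies p1) and not p4), (p4 and p5)):
    (not (p2 implies p1) and not p4): α-rule — add not (p2 implies p1), not p4.
    (p4 and p5): α-rule — add p4, p5.
    × closes — contains both p4 and not p4.
  branch 2 (add not (not (p2 implies p1) and not p4), not (p4 and p5)):
    not (not (p2 implies p1) and not p4): β-rule — branch into not not (p2 implies p1)  //  not not p4.
      branch 2.1 (add not not (p2 implies p1)):
        not (p4 and p5): β-rule — branch into not p4  //  not p5.
          branch 2.1.1 (add not p4):
            not not (p2 implies p1): β-rule — branch into not p2  //  p1.
              branch 2.1.1.1 (add not p2):
                ○ open, literals {p2=false, p4=false}.
              branch 2.1.1.2 (add p1):
                ○ open, literals {p1=true, p4=false}.
          branch 2.1.2 (add not p5):
            not not (p2 implies p1): β-rule — branch into not p2  //  p1.
              branch 2.1.2.1 (add not p2):
                ○ open, literals {p2=false, p5=false}.
              branch 2.1.2.2 (add p1):
                ○ open, literals {p1=true, p5=false}.
      branch 2.2 (add not not p4):
        not (p4 and p5): β-rule — branch into not p4  //  not p5.
          branch 2.2.1 (add not p4):
            × closes — contains both p4 and not p4.
          branch 2.2.2 (add not p5):
            ○ open, literals {p4=true, p5=false}.
2 branches closed, 5 open.
Each open branch fixes some atoms; the unmentioned ones are free. Counting distinct full assignments: branch {p2=false, p4=false} (p1, p3, p5) contributes 8 new; branch {p1=true, p4=false} (p2, p3, p5) contributes 4 new; branch {p2=false, p5=false} (p4, p1, p3) contributes 4 new; branch {p1=true, p5=false} (p4, p2, p3) contributes 2 new; branch {p4=true, p5=false} (p1, p2, p3) contributes 2 new. Total: 20.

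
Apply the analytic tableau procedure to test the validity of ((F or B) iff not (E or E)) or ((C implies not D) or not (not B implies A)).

Not valid

Assume the negation and expand:
Initial set: {not (((F or B) iff not (E or E)) or ((C implies not D) or not (not B implies A)))}.
not (((F or B) iff not (E or E)) or ((C implies not D) or not (not B implies A))): α-rule — add not ((F or B) iff not (E or E)), not ((C implies not D) or not (not B implies A)).
not ((C implies not D) or not (not B implies A)): α-rule — add not (C implies not D), not not (not B implies A).
not (C implies not D): α-rule — add C, not not D.
not ((F or B) iff not (E or E)): β-rule — branch into (F or B), not not (E or E)  //  not (F or B), not (E or E).
  branch 1 (add (F or B), not not (E or E)):
    not not (not B implies A): β-rule — branch into not not B  //  A.
      branch 1.1 (add not not B):
        (F or B): β-rule — branch into F  //  B.
          branch 1.1.1 (add F):
            not not (E or E): β-rule — branch into E  //  E.
              branch 1.1.1.1 (add E):
                ○ open, literals {B=T, C=T, D=T, E=T, F=T}.
              branch 1.1.1.2 (add E):
                ○ open, literals {B=T, C=T, D=T, E=T, F=T}.
          branch 1.1.2 (add B):
            not not (E or E): β-rule — branch into E  //  E.
              branch 1.1.2.1 (add E):
                ○ open, literals {B=T, C=T, D=T, E=T}.
              branch 1.1.2.2 (add E):
                ○ open, literals {B=T, C=T, D=T, E=T}.
      branch 1.2 (add A):
        (F or B): β-rule — branch into F  //  B.
          branch 1.2.1 (add F):
            not not (E or E): β-rule — branch into E  //  E.
              branch 1.2.1.1 (add E):
                ○ open, literals {A=T, C=T, D=T, E=T, F=T}.
              branch 1.2.1.2 (add E):
                ○ open, literals {A=T, C=T, D=T, E=T, F=T}.
          branch 1.2.2 (add B):
            not not (E or E): β-rule — branch into E  //  E.
              branch 1.2.2.1 (add E):
                ○ open, literals {A=T, B=T, C=T, D=T, E=T}.
              branch 1.2.2.2 (add E):
                ○ open, literals {A=T, B=T, C=T, D=T, E=T}.
  branch 2 (add not (F or B), not (E or E)):
    not (F or B): α-rule — add not F, not B.
    not (E or E): α-rule — add not E, not E.
    not not (not B implies A): β-rule — branch into not not B  //  A.
      branch 2.1 (add not not B):
        × closes — contains both B and not B.
      branch 2.2 (add A):
        ○ open, literals {A=T, B=F, C=T, D=T, E=F, F=F}.
1 branch closed, 9 open.
An open branch gives a countermodel: B=T, C=T, D=T, E=T, F=T (unmentioned atoms arbitrary); under it the original formula is false.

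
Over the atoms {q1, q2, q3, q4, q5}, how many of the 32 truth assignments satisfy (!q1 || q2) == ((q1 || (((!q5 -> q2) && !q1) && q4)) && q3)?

11

Initial set: {T ((!q1 || q2) == ((q1 || (((!q5 -> q2) && !q1) && q4)) && q3))}.
T ((!q1 || q2) == ((q1 || (((!q5 -> q2) && !q1) && q4)) && q3)): β-rule — branch into T (!q1 || q2), T ((q1 || (((!q5 -> q2) && !q1) && q4)) && q3)  //  F (!q1 || q2), F ((q1 || (((!q5 -> q2) && !q1) && q4)) && q3).
  branch 1 (add T (!q1 || q2), T ((q1 || (((!q5 -> q2) && !q1) && q4)) && q3)):
    T ((q1 || (((!q5 -> q2) && !q1) && q4)) && q3): α-rule — add T (q1 || (((!q5 -> q2) && !q1) && q4)), T q3.
    T (!q1 || q2): β-rule — branch into T !q1  //  T q2.
      branch 1.1 (add T !q1):
        T (q1 || (((!q5 -> q2) && !q1) && q4)): β-rule — branch into T q1  //  T (((!q5 -> q2) && !q1) && q4).
          branch 1.1.1 (add T q1):
            × closes — contains both q1 and !q1.
          branch 1.1.2 (add T (((!q5 -> q2) && !q1) && q4)):
            T (((!q5 -> q2) && !q1) && q4): α-rule — add T ((!q5 -> q2) && !q1), T q4.
            T ((!q5 -> q2) && !q1): α-rule — add T (!q5 -> q2), T !q1.
            T (!q5 -> q2): β-rule — branch into F !q5  //  T q2.
              branch 1.1.2.1 (add F !q5):
                ○ open, literals {q1=F, q3=T, q4=T, q5=T}.
              branch 1.1.2.2 (add T q2):
                ○ open, literals {q1=F, q2=T, q3=T, q4=T}.
      branch 1.2 (add T q2):
        T (q1 || (((!q5 -> q2) && !q1) && q4)): β-rule — branch into T q1  //  T (((!q5 -> q2) && !q1) && q4).
          branch 1.2.1 (add T q1):
            ○ open, literals {q1=T, q2=T, q3=T}.
          branch 1.2.2 (add T (((!q5 -> q2) && !q1) && q4)):
            T (((!q5 -> q2) && !q1) && q4): α-rule — add T ((!q5 -> q2) && !q1), T q4.
            T ((!q5 -> q2) && !q1): α-rule — add T (!q5 -> q2), T !q1.
            T (!q5 -> q2): β-rule — branch into F !q5  //  T q2.
              branch 1.2.2.1 (add F !q5):
                ○ open, literals {q1=F, q2=T, q3=T, q4=T, q5=T}.
              branch 1.2.2.2 (add T q2):
                ○ open, literals {q1=F, q2=T, q3=T, q4=T}.
  branch 2 (add F (!q1 || q2), F ((q1 || (((!q5 -> q2) && !q1) && q4)) && q3)):
    F (!q1 || q2): α-rule — add F !q1, F q2.
    F ((q1 || (((!q5 -> q2) && !q1) && q4)) && q3): β-rule — branch into F (q1 || (((!q5 -> q2) && !q1) && q4))  //  F q3.
      branch 2.1 (add F (q1 || (((!q5 -> q2) && !q1) && q4))):
        F (q1 || (((!q5 -> q2) && !q1) && q4)): α-rule — add F q1, F (((!q5 -> q2) && !q1) && q4).
        × closes — contains both q1 and !q1.
      branch 2.2 (add F q3):
        ○ open, literals {q1=T, q2=F, q3=F}.
2 branches closed, 6 open.
Each open branch fixes some atoms; the unmentioned ones are free. Counting distinct full assignments: branch {q1=F, q3=T, q4=T, q5=T} (q2) contributes 2 new; branch {q1=F, q2=T, q3=T, q4=T} (q5) contributes 1 new; branch {q1=T, q2=T, q3=T} (q4, q5) contributes 4 new; branch {q1=F, q2=T, q3=T, q4=T, q5=T} (none free) contributes 0 new; branch {q1=F, q2=T, q3=T, q4=T} (q5) contributes 0 new; branch {q1=T, q2=F, q3=F} (q4, q5) contributes 4 new. Total: 11.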